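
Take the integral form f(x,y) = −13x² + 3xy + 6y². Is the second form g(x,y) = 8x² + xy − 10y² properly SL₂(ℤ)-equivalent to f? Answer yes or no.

D₁ = 321, D₂ = 321
river cycle of f (length 6): (6, 9, -10), (-10, 11, 5), (5, 9, -12), (-12, 15, 2), (2, 17, -4), (-4, 15, 6)
river cycle of g (length 4): (8, 17, -1), (-1, 17, 8), (8, 15, -3), (-3, 15, 8)
cycles differ ⇒ inequivalent

no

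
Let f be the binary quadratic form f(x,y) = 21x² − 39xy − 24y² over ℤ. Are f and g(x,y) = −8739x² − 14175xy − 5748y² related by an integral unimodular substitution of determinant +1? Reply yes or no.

D₁ = 3537, D₂ = 3537
river cycle of f (length 16): (-24, 39, 21), (21, 45, -18), (-18, 27, 39), (39, 51, -6), (-6, 57, 12), (12, 39, -42), (-42, 45, 9), (9, 45, -42), (-42, 39, 12), (12, 57, -6), … (6 more)
river cycle of g (length 16): (-24, 39, 21), (21, 45, -18), (-18, 27, 39), (39, 51, -6), (-6, 57, 12), (12, 39, -42), (-42, 45, 9), (9, 45, -42), (-42, 39, 12), (12, 57, -6), … (6 more)
cycles coincide ⇒ equivalent

yes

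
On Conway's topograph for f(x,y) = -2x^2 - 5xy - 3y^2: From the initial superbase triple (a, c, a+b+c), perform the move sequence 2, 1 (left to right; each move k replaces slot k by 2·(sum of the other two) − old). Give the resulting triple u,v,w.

start (-2,-3,-10) = (f(1,0),f(0,1),f(1,1))
replace slot 2: 2·((-2)+(-10)) − (-3) = -21 → (-2,-21,-10)
replace slot 1: 2·((-21)+(-10)) − (-2) = -60 → (-60,-21,-10)

-60,-21,-10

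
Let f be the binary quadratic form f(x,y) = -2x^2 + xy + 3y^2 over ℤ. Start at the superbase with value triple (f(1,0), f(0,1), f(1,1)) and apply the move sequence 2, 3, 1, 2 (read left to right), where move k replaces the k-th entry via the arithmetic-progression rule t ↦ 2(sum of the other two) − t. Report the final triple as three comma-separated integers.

start (-2,3,2) = (f(1,0),f(0,1),f(1,1))
replace slot 2: 2·((-2)+2) − 3 = -3 → (-2,-3,2)
replace slot 3: 2·((-2)+(-3)) − 2 = -12 → (-2,-3,-12)
replace slot 1: 2·((-3)+(-12)) − (-2) = -28 → (-28,-3,-12)
replace slot 2: 2·((-28)+(-12)) − (-3) = -77 → (-28,-77,-12)

-28,-77,-12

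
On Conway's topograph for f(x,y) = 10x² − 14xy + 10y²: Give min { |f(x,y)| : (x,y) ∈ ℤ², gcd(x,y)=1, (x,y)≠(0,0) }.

translate: b→6 (≡-14 mod 20), so (10,-14,10)→(10,6,6)
flip: (10,6,6)→(6,-6,10)
translate: b→6 (≡-6 mod 12), so (6,-6,10)→(6,6,10)
reduced (well bottom): (6,6,10) with a≤c, −a<b≤a
well minimum = a = 6

6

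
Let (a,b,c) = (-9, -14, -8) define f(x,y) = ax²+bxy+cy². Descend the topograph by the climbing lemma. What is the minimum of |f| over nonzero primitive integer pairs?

translate: b→-4 (≡14 mod 18), so (9,14,8)→(9,-4,3)
flip: (9,-4,3)→(3,4,9)
translate: b→-2 (≡4 mod 6), so (3,4,9)→(3,-2,8)
reduced (well bottom): (3,-2,8) with a≤c, −a<b≤a
well minimum |f| = |-3| = 3 (negative-definite)

3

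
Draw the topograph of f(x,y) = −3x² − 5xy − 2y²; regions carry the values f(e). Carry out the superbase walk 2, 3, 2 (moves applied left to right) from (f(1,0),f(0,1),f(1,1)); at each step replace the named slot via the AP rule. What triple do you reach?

start (-3,-2,-10) = (f(1,0),f(0,1),f(1,1))
replace slot 2: 2·((-3)+(-10)) − (-2) = -24 → (-3,-24,-10)
replace slot 3: 2·((-3)+(-24)) − (-10) = -44 → (-3,-24,-44)
replace slot 2: 2·((-3)+(-44)) − (-24) = -70 → (-3,-70,-44)

-3,-70,-44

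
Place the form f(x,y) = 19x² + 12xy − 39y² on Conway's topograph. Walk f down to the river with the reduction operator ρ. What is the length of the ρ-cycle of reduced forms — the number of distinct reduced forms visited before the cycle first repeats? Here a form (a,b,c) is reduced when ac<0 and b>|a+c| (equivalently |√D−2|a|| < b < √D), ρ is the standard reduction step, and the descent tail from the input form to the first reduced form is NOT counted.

D = 3108, ⌊√D⌋ = 55
descent: ρ → (-39,-12,19)
descent: ρ → (19,50,-8)  [lands on river]
river: ρ → (-8,46,31)
river: ρ → (31,16,-23)
river: ρ → (-23,30,24)
river: ρ → (24,18,-29)
river: ρ → (-29,40,13)
river: ρ → (13,38,-32)
river: ρ → (-32,26,19)
ρ-cycle length = 8 (tail of 2 descent steps not counted)

8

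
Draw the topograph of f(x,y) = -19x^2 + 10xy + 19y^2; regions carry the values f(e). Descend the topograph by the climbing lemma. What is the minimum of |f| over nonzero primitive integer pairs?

river: ρ → (19,28,-10)
river: ρ → (-10,32,13)
river: ρ → (13,20,-22)
river: ρ → (-22,24,11)
river: ρ → (11,20,-26)
river: ρ → (-26,32,5)
river: ρ → (5,38,-5)
river: ρ → (-5,32,26)
river: ρ → (26,20,-11)
river: ρ → (-11,24,22)
river: ρ → (22,20,-13)
river: ρ → (-13,32,10)
river: ρ → (10,28,-19)
river: ρ → (-19,10,19)
closes: descent 0, river 14
min |a| on river = 5

5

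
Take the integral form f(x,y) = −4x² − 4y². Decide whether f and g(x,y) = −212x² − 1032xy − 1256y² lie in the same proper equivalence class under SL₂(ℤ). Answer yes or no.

D₁ = -64, D₂ = -64
f is negative-definite; reduce −f:
−f: reduced (well bottom): (4,0,4) with a≤c, −a<b≤a
flip sign back: reduced form of f is (-4,0,-4)
g is negative-definite; reduce −g:
−g: translate: b→184 (≡1032 mod 424), so (212,1032,1256)→(212,184,40)
−g: flip: (212,184,40)→(40,-184,212)
−g: translate: b→-24 (≡-184 mod 80), so (40,-184,212)→(40,-24,4)
−g: flip: (40,-24,4)→(4,24,40)
−g: translate: b→0 (≡24 mod 8), so (4,24,40)→(4,0,4)
−g: reduced (well bottom): (4,0,4) with a≤c, −a<b≤a
flip sign back: reduced form of g is (-4,0,-4)
reduced forms (-4, 0, -4) vs (-4, 0, -4) ⇒ equivalent

yes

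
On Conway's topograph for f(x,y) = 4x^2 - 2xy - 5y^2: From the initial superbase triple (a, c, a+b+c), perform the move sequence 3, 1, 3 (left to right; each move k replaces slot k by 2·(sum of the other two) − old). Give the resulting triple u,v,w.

start (4,-5,-3) = (f(1,0),f(0,1),f(1,1))
replace slot 3: 2·(4+(-5)) − (-3) = 1 → (4,-5,1)
replace slot 1: 2·((-5)+1) − 4 = -12 → (-12,-5,1)
replace slot 3: 2·((-12)+(-5)) − 1 = -35 → (-12,-5,-35)

-12,-5,-35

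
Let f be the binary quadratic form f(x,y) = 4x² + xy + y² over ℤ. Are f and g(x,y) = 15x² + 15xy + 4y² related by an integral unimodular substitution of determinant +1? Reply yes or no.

D₁ = -15, D₂ = -15
f: flip: (4,1,1)→(1,-1,4)
f: translate: b→1 (≡-1 mod 2), so (1,-1,4)→(1,1,4)
f: reduced (well bottom): (1,1,4) with a≤c, −a<b≤a
g: flip: (15,15,4)→(4,-15,15)
g: translate: b→1 (≡-15 mod 8), so (4,-15,15)→(4,1,1)
g: flip: (4,1,1)→(1,-1,4)
g: translate: b→1 (≡-1 mod 2), so (1,-1,4)→(1,1,4)
g: reduced (well bottom): (1,1,4) with a≤c, −a<b≤a
reduced forms (1, 1, 4) vs (1, 1, 4) ⇒ equivalent

yes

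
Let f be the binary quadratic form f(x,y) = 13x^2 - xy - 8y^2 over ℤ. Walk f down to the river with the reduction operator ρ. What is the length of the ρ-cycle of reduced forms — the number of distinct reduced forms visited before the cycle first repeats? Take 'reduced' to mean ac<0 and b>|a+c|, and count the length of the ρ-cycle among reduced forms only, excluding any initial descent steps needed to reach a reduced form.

D = 417, ⌊√D⌋ = 20
descent: ρ → (-8,17,4)  [lands on river]
river: ρ → (4,15,-12)
river: ρ → (-12,9,7)
river: ρ → (7,19,-2)
river: ρ → (-2,17,16)
river: ρ → (16,15,-3)
river: ρ → (-3,15,16)
river: ρ → (16,17,-2)
river: ρ → (-2,19,7)
river: ρ → (7,9,-12)
river: ρ → (-12,15,4)
river: ρ → (4,17,-8)
river: ρ → (-8,15,6)
river: ρ → (6,9,-14)
river: ρ → (-14,19,1)
river: ρ → (1,19,-14)
river: ρ → (-14,9,6)
river: ρ → (6,15,-8)
ρ-cycle length = 18 (tail of 1 descent step not counted)

18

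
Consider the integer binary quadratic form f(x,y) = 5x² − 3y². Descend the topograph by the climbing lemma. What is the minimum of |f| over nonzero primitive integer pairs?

descent: ρ → (-3,6,2)  [lands on river]
river: ρ → (2,6,-3)
closes: descent 1, river 2
min |a| on river = 2

2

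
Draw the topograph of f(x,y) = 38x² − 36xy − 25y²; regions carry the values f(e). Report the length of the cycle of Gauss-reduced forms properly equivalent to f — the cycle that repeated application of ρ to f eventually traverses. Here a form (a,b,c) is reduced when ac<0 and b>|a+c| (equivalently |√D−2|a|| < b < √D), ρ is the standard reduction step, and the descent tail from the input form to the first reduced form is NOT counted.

D = 5096, ⌊√D⌋ = 71
descent: ρ → (-25,36,38)  [lands on river]
river: ρ → (38,40,-23)
river: ρ → (-23,52,26)
river: ρ → (26,52,-23)
river: ρ → (-23,40,38)
river: ρ → (38,36,-25)
river: ρ → (-25,64,10)
river: ρ → (10,56,-49)
river: ρ → (-49,42,17)
river: ρ → (17,60,-22)
river: ρ → (-22,28,49)
river: ρ → (49,70,-1)
river: ρ → (-1,70,49)
river: ρ → (49,28,-22)
river: ρ → (-22,60,17)
river: ρ → (17,42,-49)
river: ρ → (-49,56,10)
river: ρ → (10,64,-25)
ρ-cycle length = 18 (tail of 1 descent step not counted)

18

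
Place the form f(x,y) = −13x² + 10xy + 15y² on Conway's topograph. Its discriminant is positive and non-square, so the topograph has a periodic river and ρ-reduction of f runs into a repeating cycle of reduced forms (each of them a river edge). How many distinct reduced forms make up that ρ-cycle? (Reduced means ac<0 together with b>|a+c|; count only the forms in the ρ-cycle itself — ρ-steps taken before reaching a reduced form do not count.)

D = 880, ⌊√D⌋ = 29
river: ρ → (15,20,-8)
river: ρ → (-8,28,3)
river: ρ → (3,26,-17)
river: ρ → (-17,8,12)
river: ρ → (12,16,-13)
river: ρ → (-13,10,15)
ρ-cycle length = 6 (tail of 0 descent steps not counted)

6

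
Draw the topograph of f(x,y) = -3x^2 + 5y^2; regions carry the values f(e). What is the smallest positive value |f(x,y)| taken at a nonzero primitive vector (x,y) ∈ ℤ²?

descent: ρ → (5,0,-3)
descent: ρ → (-3,6,2)  [lands on river]
river: ρ → (2,6,-3)
closes: descent 2, river 2
min |a| on river = 2

2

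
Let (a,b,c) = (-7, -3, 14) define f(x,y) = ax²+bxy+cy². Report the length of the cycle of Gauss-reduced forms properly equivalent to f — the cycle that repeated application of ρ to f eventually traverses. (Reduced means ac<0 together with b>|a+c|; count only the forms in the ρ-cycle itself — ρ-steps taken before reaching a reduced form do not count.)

D = 401, ⌊√D⌋ = 20
descent: ρ → (14,3,-7)
descent: ρ → (-7,11,10)  [lands on river]
river: ρ → (10,9,-8)
river: ρ → (-8,7,11)
river: ρ → (11,15,-4)
river: ρ → (-4,17,7)
river: ρ → (7,11,-10)
river: ρ → (-10,9,8)
river: ρ → (8,7,-11)
river: ρ → (-11,15,4)
river: ρ → (4,17,-7)
ρ-cycle length = 10 (tail of 2 descent steps not counted)

10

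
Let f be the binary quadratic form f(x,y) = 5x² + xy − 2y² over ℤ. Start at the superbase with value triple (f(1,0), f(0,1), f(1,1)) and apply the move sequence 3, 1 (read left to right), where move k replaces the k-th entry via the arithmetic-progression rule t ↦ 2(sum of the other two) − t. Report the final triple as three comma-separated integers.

start (5,-2,4) = (f(1,0),f(0,1),f(1,1))
replace slot 3: 2·(5+(-2)) − 4 = 2 → (5,-2,2)
replace slot 1: 2·((-2)+2) − 5 = -5 → (-5,-2,2)

-5,-2,2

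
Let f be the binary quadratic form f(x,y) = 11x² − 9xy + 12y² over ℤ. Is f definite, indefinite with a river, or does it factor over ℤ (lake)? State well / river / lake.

D = b²−4ac = (-9)² − 4·11·12 = -447
D < 0 ⇒ definite ⇒ every region one sign ⇒ single well

well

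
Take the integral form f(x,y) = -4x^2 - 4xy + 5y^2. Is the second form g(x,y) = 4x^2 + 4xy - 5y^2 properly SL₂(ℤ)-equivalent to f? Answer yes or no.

D₁ = 96, D₂ = 96
river cycle of f (length 4): (5, 4, -4), (-4, 4, 5), (5, 6, -3), (-3, 6, 5)
river cycle of g (length 4): (-5, 6, 3), (3, 6, -5), (-5, 4, 4), (4, 4, -5)
cycles differ ⇒ inequivalent

no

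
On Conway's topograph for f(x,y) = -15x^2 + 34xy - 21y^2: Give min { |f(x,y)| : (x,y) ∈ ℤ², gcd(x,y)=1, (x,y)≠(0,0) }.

translate: b→-4 (≡-34 mod 30), so (15,-34,21)→(15,-4,2)
flip: (15,-4,2)→(2,4,15)
translate: b→0 (≡4 mod 4), so (2,4,15)→(2,0,13)
reduced (well bottom): (2,0,13) with a≤c, −a<b≤a
well minimum |f| = |-2| = 2 (negative-definite)

2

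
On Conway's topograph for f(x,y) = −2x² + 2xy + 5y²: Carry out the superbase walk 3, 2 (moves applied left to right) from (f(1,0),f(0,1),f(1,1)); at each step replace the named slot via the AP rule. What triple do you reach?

start (-2,5,5) = (f(1,0),f(0,1),f(1,1))
replace slot 3: 2·((-2)+5) − 5 = 1 → (-2,5,1)
replace slot 2: 2·((-2)+1) − 5 = -7 → (-2,-7,1)

-2,-7,1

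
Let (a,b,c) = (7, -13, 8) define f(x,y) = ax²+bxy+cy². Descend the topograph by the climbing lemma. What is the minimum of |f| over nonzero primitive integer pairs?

translate: b→1 (≡-13 mod 14), so (7,-13,8)→(7,1,2)
flip: (7,1,2)→(2,-1,7)
reduced (well bottom): (2,-1,7) with a≤c, −a<b≤a
well minimum = a = 2

2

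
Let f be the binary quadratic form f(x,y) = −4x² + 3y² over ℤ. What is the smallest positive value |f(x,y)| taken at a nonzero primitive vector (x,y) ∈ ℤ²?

descent: ρ → (3,6,-1)  [lands on river]
river: ρ → (-1,6,3)
closes: descent 1, river 2
min |a| on river = 1

1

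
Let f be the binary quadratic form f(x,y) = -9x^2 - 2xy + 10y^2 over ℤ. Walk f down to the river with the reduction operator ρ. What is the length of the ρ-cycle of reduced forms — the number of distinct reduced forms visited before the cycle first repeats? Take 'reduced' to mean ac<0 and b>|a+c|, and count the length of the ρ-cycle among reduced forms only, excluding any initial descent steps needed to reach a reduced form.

D = 364, ⌊√D⌋ = 19
descent: ρ → (10,2,-9)  [lands on river]
river: ρ → (-9,16,3)
river: ρ → (3,14,-14)
river: ρ → (-14,14,3)
river: ρ → (3,16,-9)
river: ρ → (-9,2,10)
river: ρ → (10,18,-1)
river: ρ → (-1,18,10)
ρ-cycle length = 8 (tail of 1 descent step not counted)

8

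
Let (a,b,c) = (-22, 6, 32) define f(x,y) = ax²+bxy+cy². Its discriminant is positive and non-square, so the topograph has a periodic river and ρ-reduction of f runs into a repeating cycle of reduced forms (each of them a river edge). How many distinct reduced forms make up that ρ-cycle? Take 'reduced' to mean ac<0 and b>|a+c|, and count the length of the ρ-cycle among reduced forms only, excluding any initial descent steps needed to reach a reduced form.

D = 2852, ⌊√D⌋ = 53
descent: ρ → (32,-6,-22)
descent: ρ → (-22,50,4)  [lands on river]
river: ρ → (4,46,-46)
river: ρ → (-46,46,4)
river: ρ → (4,50,-22)
river: ρ → (-22,38,16)
river: ρ → (16,26,-34)
river: ρ → (-34,42,8)
river: ρ → (8,38,-44)
river: ρ → (-44,50,2)
river: ρ → (2,50,-44)
river: ρ → (-44,38,8)
river: ρ → (8,42,-34)
river: ρ → (-34,26,16)
river: ρ → (16,38,-22)
ρ-cycle length = 14 (tail of 2 descent steps not counted)

14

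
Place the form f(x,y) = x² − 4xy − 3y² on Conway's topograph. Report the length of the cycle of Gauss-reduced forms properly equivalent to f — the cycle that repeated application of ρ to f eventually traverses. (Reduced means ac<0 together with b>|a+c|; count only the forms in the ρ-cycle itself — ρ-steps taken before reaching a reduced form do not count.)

D = 28, ⌊√D⌋ = 5
descent: ρ → (-3,4,1)  [lands on river]
river: ρ → (1,4,-3)
river: ρ → (-3,2,2)
river: ρ → (2,2,-3)
ρ-cycle length = 4 (tail of 1 descent step not counted)

4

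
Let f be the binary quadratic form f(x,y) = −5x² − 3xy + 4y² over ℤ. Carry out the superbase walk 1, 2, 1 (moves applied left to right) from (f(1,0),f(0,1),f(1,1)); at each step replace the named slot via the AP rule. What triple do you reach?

start (-5,4,-4) = (f(1,0),f(0,1),f(1,1))
replace slot 1: 2·(4+(-4)) − (-5) = 5 → (5,4,-4)
replace slot 2: 2·(5+(-4)) − 4 = -2 → (5,-2,-4)
replace slot 1: 2·((-2)+(-4)) − 5 = -17 → (-17,-2,-4)

-17,-2,-4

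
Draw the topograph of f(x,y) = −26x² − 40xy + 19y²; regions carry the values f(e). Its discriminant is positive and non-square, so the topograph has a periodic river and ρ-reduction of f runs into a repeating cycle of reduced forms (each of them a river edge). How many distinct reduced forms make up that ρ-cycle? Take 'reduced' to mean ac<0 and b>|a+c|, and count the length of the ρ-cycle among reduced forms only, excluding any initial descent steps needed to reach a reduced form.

D = 3576, ⌊√D⌋ = 59
descent: ρ → (19,40,-26)  [lands on river]
river: ρ → (-26,12,33)
river: ρ → (33,54,-5)
river: ρ → (-5,56,22)
river: ρ → (22,32,-29)
river: ρ → (-29,26,25)
river: ρ → (25,24,-30)
river: ρ → (-30,36,19)
ρ-cycle length = 8 (tail of 1 descent step not counted)

8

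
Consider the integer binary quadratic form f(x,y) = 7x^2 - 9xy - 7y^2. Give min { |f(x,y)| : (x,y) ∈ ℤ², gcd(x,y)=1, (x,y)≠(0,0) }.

descent: ρ → (-7,9,7)  [lands on river]
river: ρ → (7,5,-9)
river: ρ → (-9,13,3)
river: ρ → (3,11,-13)
river: ρ → (-13,15,1)
river: ρ → (1,15,-13)
river: ρ → (-13,11,3)
river: ρ → (3,13,-9)
river: ρ → (-9,5,7)
river: ρ → (7,9,-7)
river: ρ → (-7,5,9)
river: ρ → (9,13,-3)
river: ρ → (-3,11,13)
river: ρ → (13,15,-1)
river: ρ → (-1,15,13)
river: ρ → (13,11,-3)
river: ρ → (-3,13,9)
river: ρ → (9,5,-7)
closes: descent 1, river 18
min |a| on river = 1

1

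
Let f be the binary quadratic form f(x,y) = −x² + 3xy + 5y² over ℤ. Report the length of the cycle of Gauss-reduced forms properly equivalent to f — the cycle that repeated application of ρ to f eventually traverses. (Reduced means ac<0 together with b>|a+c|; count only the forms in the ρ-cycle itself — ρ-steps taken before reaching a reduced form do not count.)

D = 29, ⌊√D⌋ = 5
descent: ρ → (5,-3,-1)
descent: ρ → (-1,5,1)  [lands on river]
river: ρ → (1,5,-1)
ρ-cycle length = 2 (tail of 2 descent steps not counted)

2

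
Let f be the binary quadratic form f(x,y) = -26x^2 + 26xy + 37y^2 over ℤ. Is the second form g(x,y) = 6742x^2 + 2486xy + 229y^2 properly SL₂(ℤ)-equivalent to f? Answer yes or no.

D₁ = 4524, D₂ = 4524
river cycle of f (length 12): (37, 48, -15), (-15, 42, 46), (46, 50, -11), (-11, 60, 21), (21, 66, -2), (-2, 66, 21), (21, 60, -11), (-11, 50, 46), (46, 42, -15), (-15, 48, 37), … (2 more)
river cycle of g (length 12): (37, 48, -15), (-15, 42, 46), (46, 50, -11), (-11, 60, 21), (21, 66, -2), (-2, 66, 21), (21, 60, -11), (-11, 50, 46), (46, 42, -15), (-15, 48, 37), … (2 more)
cycles coincide ⇒ equivalent

yes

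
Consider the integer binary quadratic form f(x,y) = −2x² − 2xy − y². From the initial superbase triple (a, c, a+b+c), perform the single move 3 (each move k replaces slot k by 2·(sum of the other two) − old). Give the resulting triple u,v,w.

start (-2,-1,-5) = (f(1,0),f(0,1),f(1,1))
replace slot 3: 2·((-2)+(-1)) − (-5) = -1 → (-2,-1,-1)

-2,-1,-1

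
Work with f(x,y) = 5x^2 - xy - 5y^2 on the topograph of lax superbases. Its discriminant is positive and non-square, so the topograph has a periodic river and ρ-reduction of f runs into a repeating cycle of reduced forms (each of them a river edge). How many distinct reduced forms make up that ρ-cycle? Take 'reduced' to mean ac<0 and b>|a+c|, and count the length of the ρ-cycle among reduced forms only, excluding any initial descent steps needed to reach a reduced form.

D = 101, ⌊√D⌋ = 10
descent: ρ → (-5,1,5)  [lands on river]
river: ρ → (5,9,-1)
river: ρ → (-1,9,5)
river: ρ → (5,1,-5)
river: ρ → (-5,9,1)
river: ρ → (1,9,-5)
ρ-cycle length = 6 (tail of 1 descent step not counted)

6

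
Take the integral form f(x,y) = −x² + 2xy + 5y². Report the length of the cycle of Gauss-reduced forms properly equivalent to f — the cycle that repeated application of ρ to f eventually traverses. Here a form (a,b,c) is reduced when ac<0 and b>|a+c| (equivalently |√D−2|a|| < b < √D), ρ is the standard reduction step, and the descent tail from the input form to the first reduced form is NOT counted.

D = 24, ⌊√D⌋ = 4
descent: ρ → (5,-2,-1)
descent: ρ → (-1,4,2)  [lands on river]
river: ρ → (2,4,-1)
ρ-cycle length = 2 (tail of 2 descent steps not counted)

2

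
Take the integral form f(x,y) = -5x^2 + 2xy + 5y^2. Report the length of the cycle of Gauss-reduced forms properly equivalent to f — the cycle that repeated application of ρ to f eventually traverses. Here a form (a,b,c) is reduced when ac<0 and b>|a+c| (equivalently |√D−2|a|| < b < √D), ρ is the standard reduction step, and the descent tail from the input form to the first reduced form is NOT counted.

D = 104, ⌊√D⌋ = 10
river: ρ → (5,8,-2)
river: ρ → (-2,8,5)
river: ρ → (5,2,-5)
river: ρ → (-5,8,2)
river: ρ → (2,8,-5)
river: ρ → (-5,2,5)
ρ-cycle length = 6 (tail of 0 descent steps not counted)

6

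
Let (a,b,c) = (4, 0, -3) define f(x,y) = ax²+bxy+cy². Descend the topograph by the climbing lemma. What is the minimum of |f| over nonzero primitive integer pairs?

descent: ρ → (-3,6,1)  [lands on river]
river: ρ → (1,6,-3)
closes: descent 1, river 2
min |a| on river = 1

1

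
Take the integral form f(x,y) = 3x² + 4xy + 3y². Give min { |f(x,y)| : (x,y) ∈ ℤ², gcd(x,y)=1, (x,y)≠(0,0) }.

translate: b→-2 (≡4 mod 6), so (3,4,3)→(3,-2,2)
flip: (3,-2,2)→(2,2,3)
reduced (well bottom): (2,2,3) with a≤c, −a<b≤a
well minimum = a = 2

2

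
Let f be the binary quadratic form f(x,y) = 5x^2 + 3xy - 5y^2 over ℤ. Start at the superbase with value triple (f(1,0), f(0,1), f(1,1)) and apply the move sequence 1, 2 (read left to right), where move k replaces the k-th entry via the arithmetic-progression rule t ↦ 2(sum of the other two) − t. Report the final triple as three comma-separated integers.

start (5,-5,3) = (f(1,0),f(0,1),f(1,1))
replace slot 1: 2·((-5)+3) − 5 = -9 → (-9,-5,3)
replace slot 2: 2·((-9)+3) − (-5) = -7 → (-9,-7,3)

-9,-7,3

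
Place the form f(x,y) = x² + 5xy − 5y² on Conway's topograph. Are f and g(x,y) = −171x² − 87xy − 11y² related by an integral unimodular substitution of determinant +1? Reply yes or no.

D₁ = 45, D₂ = 45
river cycle of f (length 2): (-5, 5, 1), (1, 5, -5)
river cycle of g (length 2): (1, 5, -5), (-5, 5, 1)
cycles coincide ⇒ equivalent

yes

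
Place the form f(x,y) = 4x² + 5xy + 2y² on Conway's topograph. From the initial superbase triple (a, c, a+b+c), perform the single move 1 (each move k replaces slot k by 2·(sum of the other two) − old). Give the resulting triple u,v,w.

start (4,2,11) = (f(1,0),f(0,1),f(1,1))
replace slot 1: 2·(2+11) − 4 = 22 → (22,2,11)

22,2,11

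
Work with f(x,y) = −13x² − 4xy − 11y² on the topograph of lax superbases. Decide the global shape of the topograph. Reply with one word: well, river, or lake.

D = b²−4ac = (-4)² − 4·(-13)·(-11) = -556
D < 0 ⇒ definite ⇒ every region one sign ⇒ single well

well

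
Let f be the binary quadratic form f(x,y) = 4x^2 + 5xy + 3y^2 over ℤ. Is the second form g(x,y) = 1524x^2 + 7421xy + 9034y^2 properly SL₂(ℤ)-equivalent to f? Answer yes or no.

D₁ = -23, D₂ = -23
f: translate: b→-3 (≡5 mod 8), so (4,5,3)→(4,-3,2)
f: flip: (4,-3,2)→(2,3,4)
f: translate: b→-1 (≡3 mod 4), so (2,3,4)→(2,-1,3)
f: reduced (well bottom): (2,-1,3) with a≤c, −a<b≤a
g: translate: b→1325 (≡7421 mod 3048), so (1524,7421,9034)→(1524,1325,288)
g: flip: (1524,1325,288)→(288,-1325,1524)
g: translate: b→-173 (≡-1325 mod 576), so (288,-1325,1524)→(288,-173,26)
g: flip: (288,-173,26)→(26,173,288)
g: translate: b→17 (≡173 mod 52), so (26,173,288)→(26,17,3)
g: flip: (26,17,3)→(3,-17,26)
g: translate: b→1 (≡-17 mod 6), so (3,-17,26)→(3,1,2)
g: flip: (3,1,2)→(2,-1,3)
g: reduced (well bottom): (2,-1,3) with a≤c, −a<b≤a
reduced forms (2, -1, 3) vs (2, -1, 3) ⇒ equivalent

yes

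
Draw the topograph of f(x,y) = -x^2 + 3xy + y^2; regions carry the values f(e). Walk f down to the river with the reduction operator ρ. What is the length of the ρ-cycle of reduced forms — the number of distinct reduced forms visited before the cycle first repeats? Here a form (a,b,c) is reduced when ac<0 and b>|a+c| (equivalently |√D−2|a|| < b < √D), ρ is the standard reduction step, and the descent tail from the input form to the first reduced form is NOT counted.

D = 13, ⌊√D⌋ = 3
river: ρ → (1,3,-1)
river: ρ → (-1,3,1)
ρ-cycle length = 2 (tail of 0 descent steps not counted)

2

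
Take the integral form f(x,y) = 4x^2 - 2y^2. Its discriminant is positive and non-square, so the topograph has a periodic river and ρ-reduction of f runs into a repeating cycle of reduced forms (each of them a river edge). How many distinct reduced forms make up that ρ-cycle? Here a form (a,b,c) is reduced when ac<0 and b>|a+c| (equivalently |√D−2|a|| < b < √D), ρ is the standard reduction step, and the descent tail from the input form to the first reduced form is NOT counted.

D = 32, ⌊√D⌋ = 5
descent: ρ → (-2,4,2)  [lands on river]
river: ρ → (2,4,-2)
ρ-cycle length = 2 (tail of 1 descent step not counted)

2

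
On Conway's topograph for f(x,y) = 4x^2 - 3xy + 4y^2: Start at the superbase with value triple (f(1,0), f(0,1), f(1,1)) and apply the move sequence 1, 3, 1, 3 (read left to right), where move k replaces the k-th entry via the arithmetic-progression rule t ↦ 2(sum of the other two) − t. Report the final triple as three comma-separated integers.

start (4,4,5) = (f(1,0),f(0,1),f(1,1))
replace slot 1: 2·(4+5) − 4 = 14 → (14,4,5)
replace slot 3: 2·(14+4) − 5 = 31 → (14,4,31)
replace slot 1: 2·(4+31) − 14 = 56 → (56,4,31)
replace slot 3: 2·(56+4) − 31 = 89 → (56,4,89)

56,4,89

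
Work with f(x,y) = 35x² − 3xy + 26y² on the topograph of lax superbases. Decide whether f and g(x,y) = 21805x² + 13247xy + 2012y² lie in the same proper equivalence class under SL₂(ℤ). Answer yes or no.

D₁ = -3631, D₂ = -3631
f: flip: (35,-3,26)→(26,3,35)
f: reduced (well bottom): (26,3,35) with a≤c, −a<b≤a
g: flip: (21805,13247,2012)→(2012,-13247,21805)
g: translate: b→-1175 (≡-13247 mod 4024), so (2012,-13247,21805)→(2012,-1175,172)
g: flip: (2012,-1175,172)→(172,1175,2012)
g: translate: b→143 (≡1175 mod 344), so (172,1175,2012)→(172,143,35)
g: flip: (172,143,35)→(35,-143,172)
g: translate: b→-3 (≡-143 mod 70), so (35,-143,172)→(35,-3,26)
g: flip: (35,-3,26)→(26,3,35)
g: reduced (well bottom): (26,3,35) with a≤c, −a<b≤a
reduced forms (26, 3, 35) vs (26, 3, 35) ⇒ equivalent

yes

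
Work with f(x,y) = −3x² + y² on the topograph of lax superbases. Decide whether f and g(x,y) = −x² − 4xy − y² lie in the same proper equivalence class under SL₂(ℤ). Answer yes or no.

D₁ = 12, D₂ = 12
river cycle of f (length 2): (1, 2, -2), (-2, 2, 1)
river cycle of g (length 2): (-1, 2, 2), (2, 2, -1)
cycles differ ⇒ inequivalent

no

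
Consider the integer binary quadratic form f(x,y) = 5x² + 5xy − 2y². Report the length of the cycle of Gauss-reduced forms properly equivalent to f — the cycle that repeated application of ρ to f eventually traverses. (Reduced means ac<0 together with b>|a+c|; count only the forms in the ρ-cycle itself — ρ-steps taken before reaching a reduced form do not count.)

D = 65, ⌊√D⌋ = 8
river: ρ → (-2,7,2)
river: ρ → (2,5,-5)
river: ρ → (-5,5,2)
river: ρ → (2,7,-2)
river: ρ → (-2,5,5)
river: ρ → (5,5,-2)
ρ-cycle length = 6 (tail of 0 descent steps not counted)

6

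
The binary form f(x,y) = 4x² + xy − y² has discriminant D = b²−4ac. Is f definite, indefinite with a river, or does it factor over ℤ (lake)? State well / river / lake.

D = b²−4ac = 1² − 4·4·(-1) = 17
D > 0 non-square ⇒ indefinite ⇒ periodic river

river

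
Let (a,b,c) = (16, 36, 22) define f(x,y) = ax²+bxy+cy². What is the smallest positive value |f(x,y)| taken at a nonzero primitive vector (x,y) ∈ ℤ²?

translate: b→4 (≡36 mod 32), so (16,36,22)→(16,4,2)
flip: (16,4,2)→(2,-4,16)
translate: b→0 (≡-4 mod 4), so (2,-4,16)→(2,0,14)
reduced (well bottom): (2,0,14) with a≤c, −a<b≤a
well minimum = a = 2

2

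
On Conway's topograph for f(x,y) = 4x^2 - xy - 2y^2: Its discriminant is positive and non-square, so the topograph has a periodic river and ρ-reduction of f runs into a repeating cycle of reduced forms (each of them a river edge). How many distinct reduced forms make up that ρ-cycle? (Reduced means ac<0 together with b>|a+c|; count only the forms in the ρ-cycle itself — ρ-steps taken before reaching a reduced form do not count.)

D = 33, ⌊√D⌋ = 5
descent: ρ → (-2,5,1)  [lands on river]
river: ρ → (1,5,-2)
river: ρ → (-2,3,3)
river: ρ → (3,3,-2)
ρ-cycle length = 4 (tail of 1 descent step not counted)

4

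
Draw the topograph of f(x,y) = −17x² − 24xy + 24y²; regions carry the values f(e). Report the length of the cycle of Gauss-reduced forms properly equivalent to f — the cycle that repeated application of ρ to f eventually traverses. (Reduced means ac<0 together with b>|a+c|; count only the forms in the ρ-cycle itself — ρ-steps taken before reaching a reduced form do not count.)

D = 2208, ⌊√D⌋ = 46
descent: ρ → (24,24,-17)  [lands on river]
river: ρ → (-17,44,4)
river: ρ → (4,44,-17)
river: ρ → (-17,24,24)
ρ-cycle length = 4 (tail of 1 descent step not counted)

4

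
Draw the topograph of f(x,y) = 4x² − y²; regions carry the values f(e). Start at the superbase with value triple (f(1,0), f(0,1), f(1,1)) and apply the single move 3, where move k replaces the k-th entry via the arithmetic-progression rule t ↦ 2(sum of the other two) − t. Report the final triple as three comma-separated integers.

start (4,-1,3) = (f(1,0),f(0,1),f(1,1))
replace slot 3: 2·(4+(-1)) − 3 = 3 → (4,-1,3)

4,-1,3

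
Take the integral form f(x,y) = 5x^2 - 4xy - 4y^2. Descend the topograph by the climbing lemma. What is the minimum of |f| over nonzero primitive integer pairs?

descent: ρ → (-4,4,5)  [lands on river]
river: ρ → (5,6,-3)
river: ρ → (-3,6,5)
river: ρ → (5,4,-4)
closes: descent 1, river 4
min |a| on river = 3

3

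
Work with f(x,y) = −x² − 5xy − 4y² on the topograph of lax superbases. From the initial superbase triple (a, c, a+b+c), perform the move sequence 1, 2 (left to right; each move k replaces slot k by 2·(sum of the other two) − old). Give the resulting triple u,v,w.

start (-1,-4,-10) = (f(1,0),f(0,1),f(1,1))
replace slot 1: 2·((-4)+(-10)) − (-1) = -27 → (-27,-4,-10)
replace slot 2: 2·((-27)+(-10)) − (-4) = -70 → (-27,-70,-10)

-27,-70,-10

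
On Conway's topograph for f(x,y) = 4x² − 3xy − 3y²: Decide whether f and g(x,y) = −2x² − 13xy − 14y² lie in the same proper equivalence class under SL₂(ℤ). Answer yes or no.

D₁ = 57, D₂ = 57
river cycle of f (length 6): (-3, 3, 4), (4, 5, -2), (-2, 7, 1), (1, 7, -2), (-2, 5, 4), (4, 3, -3)
river cycle of g (length 6): (-2, 7, 1), (1, 7, -2), (-2, 5, 4), (4, 3, -3), (-3, 3, 4), (4, 5, -2)
cycles coincide ⇒ equivalent

yes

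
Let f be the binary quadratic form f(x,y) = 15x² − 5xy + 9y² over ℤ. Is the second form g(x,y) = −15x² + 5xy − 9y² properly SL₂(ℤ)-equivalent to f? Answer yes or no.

D₁ = -515, D₂ = -515
f: flip: (15,-5,9)→(9,5,15)
f: reduced (well bottom): (9,5,15) with a≤c, −a<b≤a
g is negative-definite; reduce −g:
−g: flip: (15,-5,9)→(9,5,15)
−g: reduced (well bottom): (9,5,15) with a≤c, −a<b≤a
flip sign back: reduced form of g is (-9,-5,-15)
reduced forms (9, 5, 15) vs (-9, -5, -15) ⇒ inequivalent

no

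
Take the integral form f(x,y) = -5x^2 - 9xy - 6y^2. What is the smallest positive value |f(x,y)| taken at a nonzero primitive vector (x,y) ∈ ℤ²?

translate: b→-1 (≡9 mod 10), so (5,9,6)→(5,-1,2)
flip: (5,-1,2)→(2,1,5)
reduced (well bottom): (2,1,5) with a≤c, −a<b≤a
well minimum |f| = |-2| = 2 (negative-definite)

2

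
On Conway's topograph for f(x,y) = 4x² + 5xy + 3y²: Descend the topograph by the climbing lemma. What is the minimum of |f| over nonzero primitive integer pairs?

translate: b→-3 (≡5 mod 8), so (4,5,3)→(4,-3,2)
flip: (4,-3,2)→(2,3,4)
translate: b→-1 (≡3 mod 4), so (2,3,4)→(2,-1,3)
reduced (well bottom): (2,-1,3) with a≤c, −a<b≤a
well minimum = a = 2

2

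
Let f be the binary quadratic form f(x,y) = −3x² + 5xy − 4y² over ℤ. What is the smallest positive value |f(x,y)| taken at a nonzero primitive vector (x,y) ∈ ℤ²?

translate: b→1 (≡-5 mod 6), so (3,-5,4)→(3,1,2)
flip: (3,1,2)→(2,-1,3)
reduced (well bottom): (2,-1,3) with a≤c, −a<b≤a
well minimum |f| = |-2| = 2 (negative-definite)

2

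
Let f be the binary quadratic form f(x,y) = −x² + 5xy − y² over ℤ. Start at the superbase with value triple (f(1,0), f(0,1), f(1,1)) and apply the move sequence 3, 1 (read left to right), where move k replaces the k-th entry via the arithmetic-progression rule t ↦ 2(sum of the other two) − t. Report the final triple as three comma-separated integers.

start (-1,-1,3) = (f(1,0),f(0,1),f(1,1))
replace slot 3: 2·((-1)+(-1)) − 3 = -7 → (-1,-1,-7)
replace slot 1: 2·((-1)+(-7)) − (-1) = -15 → (-15,-1,-7)

-15,-1,-7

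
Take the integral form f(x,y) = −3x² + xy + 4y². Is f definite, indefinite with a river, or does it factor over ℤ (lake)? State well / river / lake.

D = b²−4ac = 1² − 4·(-3)·4 = 49
D = 7² is a perfect square ⇒ form factors over ℤ ⇒ lakes

lake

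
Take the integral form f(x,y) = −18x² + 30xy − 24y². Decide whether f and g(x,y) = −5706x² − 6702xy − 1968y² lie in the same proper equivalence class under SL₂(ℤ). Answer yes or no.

D₁ = -828, D₂ = -828
f is negative-definite; reduce −f:
−f: translate: b→6 (≡-30 mod 36), so (18,-30,24)→(18,6,12)
−f: flip: (18,6,12)→(12,-6,18)
−f: reduced (well bottom): (12,-6,18) with a≤c, −a<b≤a
flip sign back: reduced form of f is (-12,6,-18)
g is negative-definite; reduce −g:
−g: translate: b→-4710 (≡6702 mod 11412), so (5706,6702,1968)→(5706,-4710,972)
−g: flip: (5706,-4710,972)→(972,4710,5706)
−g: translate: b→822 (≡4710 mod 1944), so (972,4710,5706)→(972,822,174)
−g: flip: (972,822,174)→(174,-822,972)
−g: translate: b→-126 (≡-822 mod 348), so (174,-822,972)→(174,-126,24)
−g: flip: (174,-126,24)→(24,126,174)
−g: translate: b→-18 (≡126 mod 48), so (24,126,174)→(24,-18,12)
−g: flip: (24,-18,12)→(12,18,24)
−g: translate: b→-6 (≡18 mod 24), so (12,18,24)→(12,-6,18)
−g: reduced (well bottom): (12,-6,18) with a≤c, −a<b≤a
flip sign back: reduced form of g is (-12,6,-18)
reduced forms (-12, 6, -18) vs (-12, 6, -18) ⇒ equivalent

yes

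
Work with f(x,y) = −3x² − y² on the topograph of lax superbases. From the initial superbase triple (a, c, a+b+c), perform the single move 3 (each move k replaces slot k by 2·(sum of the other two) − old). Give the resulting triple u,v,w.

start (-3,-1,-4) = (f(1,0),f(0,1),f(1,1))
replace slot 3: 2·((-3)+(-1)) − (-4) = -4 → (-3,-1,-4)

-3,-1,-4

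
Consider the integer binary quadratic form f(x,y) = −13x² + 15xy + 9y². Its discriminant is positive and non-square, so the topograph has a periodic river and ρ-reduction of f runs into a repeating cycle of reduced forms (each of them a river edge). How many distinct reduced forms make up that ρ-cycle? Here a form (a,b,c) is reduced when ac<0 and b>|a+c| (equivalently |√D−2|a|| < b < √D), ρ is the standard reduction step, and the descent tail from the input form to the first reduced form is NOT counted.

D = 693, ⌊√D⌋ = 26
river: ρ → (9,21,-7)
river: ρ → (-7,21,9)
river: ρ → (9,15,-13)
river: ρ → (-13,11,11)
river: ρ → (11,11,-13)
river: ρ → (-13,15,9)
ρ-cycle length = 6 (tail of 0 descent steps not counted)

6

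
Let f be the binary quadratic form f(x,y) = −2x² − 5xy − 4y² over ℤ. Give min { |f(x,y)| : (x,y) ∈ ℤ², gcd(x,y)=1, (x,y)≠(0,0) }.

translate: b→1 (≡5 mod 4), so (2,5,4)→(2,1,1)
flip: (2,1,1)→(1,-1,2)
translate: b→1 (≡-1 mod 2), so (1,-1,2)→(1,1,2)
reduced (well bottom): (1,1,2) with a≤c, −a<b≤a
well minimum |f| = |-1| = 1 (negative-definite)

1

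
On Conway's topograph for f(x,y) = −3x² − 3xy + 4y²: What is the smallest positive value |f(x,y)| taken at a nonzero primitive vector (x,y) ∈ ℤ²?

descent: ρ → (4,3,-3)  [lands on river]
river: ρ → (-3,3,4)
river: ρ → (4,5,-2)
river: ρ → (-2,7,1)
river: ρ → (1,7,-2)
river: ρ → (-2,5,4)
closes: descent 1, river 6
min |a| on river = 1

1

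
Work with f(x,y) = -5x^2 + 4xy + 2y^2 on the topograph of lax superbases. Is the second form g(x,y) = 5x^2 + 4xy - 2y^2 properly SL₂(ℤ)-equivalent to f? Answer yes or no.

D₁ = 56, D₂ = 56
river cycle of f (length 4): (2, 4, -5), (-5, 6, 1), (1, 6, -5), (-5, 4, 2)
river cycle of g (length 4): (-2, 4, 5), (5, 6, -1), (-1, 6, 5), (5, 4, -2)
cycles differ ⇒ inequivalent

no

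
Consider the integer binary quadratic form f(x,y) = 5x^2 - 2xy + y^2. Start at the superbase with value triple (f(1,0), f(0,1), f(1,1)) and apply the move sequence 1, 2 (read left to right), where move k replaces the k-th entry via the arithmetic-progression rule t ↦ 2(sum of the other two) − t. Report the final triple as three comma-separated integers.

start (5,1,4) = (f(1,0),f(0,1),f(1,1))
replace slot 1: 2·(1+4) − 5 = 5 → (5,1,4)
replace slot 2: 2·(5+4) − 1 = 17 → (5,17,4)

5,17,4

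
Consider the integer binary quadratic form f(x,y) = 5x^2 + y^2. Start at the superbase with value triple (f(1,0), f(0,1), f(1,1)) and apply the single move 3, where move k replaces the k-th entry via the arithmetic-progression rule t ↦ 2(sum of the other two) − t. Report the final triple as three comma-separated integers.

start (5,1,6) = (f(1,0),f(0,1),f(1,1))
replace slot 3: 2·(5+1) − 6 = 6 → (5,1,6)

5,1,6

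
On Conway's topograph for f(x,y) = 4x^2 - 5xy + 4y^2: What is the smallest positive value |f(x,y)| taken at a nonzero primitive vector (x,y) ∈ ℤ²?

translate: b→3 (≡-5 mod 8), so (4,-5,4)→(4,3,3)
flip: (4,3,3)→(3,-3,4)
translate: b→3 (≡-3 mod 6), so (3,-3,4)→(3,3,4)
reduced (well bottom): (3,3,4) with a≤c, −a<b≤a
well minimum = a = 3

3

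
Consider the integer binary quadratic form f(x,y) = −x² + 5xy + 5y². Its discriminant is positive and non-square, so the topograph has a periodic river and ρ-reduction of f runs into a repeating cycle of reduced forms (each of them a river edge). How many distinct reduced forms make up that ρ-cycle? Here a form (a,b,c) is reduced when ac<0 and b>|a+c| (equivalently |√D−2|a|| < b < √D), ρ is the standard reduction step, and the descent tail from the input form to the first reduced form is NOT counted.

D = 45, ⌊√D⌋ = 6
river: ρ → (5,5,-1)
river: ρ → (-1,5,5)
ρ-cycle length = 2 (tail of 0 descent steps not counted)

2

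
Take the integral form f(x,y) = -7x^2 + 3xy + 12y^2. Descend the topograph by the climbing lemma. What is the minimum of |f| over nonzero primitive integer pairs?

descent: ρ → (12,-3,-7)
descent: ρ → (-7,17,2)  [lands on river]
river: ρ → (2,15,-15)
river: ρ → (-15,15,2)
river: ρ → (2,17,-7)
river: ρ → (-7,11,8)
river: ρ → (8,5,-10)
river: ρ → (-10,15,3)
river: ρ → (3,15,-10)
river: ρ → (-10,5,8)
river: ρ → (8,11,-7)
closes: descent 2, river 10
min |a| on river = 2

2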